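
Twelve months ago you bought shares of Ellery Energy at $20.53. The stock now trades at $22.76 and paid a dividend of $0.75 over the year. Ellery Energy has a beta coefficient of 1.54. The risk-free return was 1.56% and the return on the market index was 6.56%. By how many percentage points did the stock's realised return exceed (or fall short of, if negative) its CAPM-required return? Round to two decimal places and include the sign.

+5.26%

Realised HPR = (P1 + D1 − P0) / P0 = (22.76 + 0.75 − 20.53) / 20.53 = 2.98 / 20.53 = 14.5153%
MRP = 6.56% − 1.56% = 5.00%
CAPM required = R_f + β·MRP = 1.56% + 1.54 × 5.00% = 9.2600%
α = realised − required = 14.5153% − 9.2600% = +5.26%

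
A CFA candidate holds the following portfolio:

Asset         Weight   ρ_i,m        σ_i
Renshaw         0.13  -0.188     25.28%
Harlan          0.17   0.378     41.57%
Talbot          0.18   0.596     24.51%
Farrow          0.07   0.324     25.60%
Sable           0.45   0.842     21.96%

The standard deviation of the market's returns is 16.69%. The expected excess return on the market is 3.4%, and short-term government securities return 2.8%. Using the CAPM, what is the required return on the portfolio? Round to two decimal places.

β_Renshaw = -0.188 × 25.28% / 16.69% = -0.2848
β_Harlan = 0.378 × 41.57% / 16.69% = 0.9415
β_Talbot = 0.596 × 24.51% / 16.69% = 0.8753
β_Farrow = 0.324 × 25.60% / 16.69% = 0.4970
β_Sable = 0.842 × 21.96% / 16.69% = 1.1079
β_P = Σ w_i β_i = 0.13×-0.2848 + 0.17×0.9415 + 0.18×0.8753 + 0.07×0.4970 + 0.45×1.1079 = 0.8139
E(R_P) = R_f + β_P × MRP = 2.8% + 0.8139 × 3.4% = 5.57%

5.57%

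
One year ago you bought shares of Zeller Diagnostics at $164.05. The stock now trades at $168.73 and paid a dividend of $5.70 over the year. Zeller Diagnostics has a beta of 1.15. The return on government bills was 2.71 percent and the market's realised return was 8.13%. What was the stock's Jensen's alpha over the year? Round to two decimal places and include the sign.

-2.62%

Realised HPR = (P1 + D1 − P0) / P0 = (168.73 + 5.70 − 164.05) / 164.05 = 10.38 / 164.05 = 6.3273%
MRP = 8.13% − 2.71% = 5.42%
CAPM required = R_f + β·MRP = 2.71% + 1.15 × 5.42% = 8.9430%
α = realised − required = 6.3273% − 8.9430% = -2.62%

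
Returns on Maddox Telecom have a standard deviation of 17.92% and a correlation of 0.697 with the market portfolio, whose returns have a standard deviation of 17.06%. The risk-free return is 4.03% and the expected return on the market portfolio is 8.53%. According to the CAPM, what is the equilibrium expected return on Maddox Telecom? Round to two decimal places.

7.32%

β = ρ × σ_i / σ_m = 0.697 × 17.92% / 17.06% = 0.7321
MRP = 8.53% − 4.03% = 4.50%
E(R) = 4.03% + 0.7321 × 4.50% = 7.32%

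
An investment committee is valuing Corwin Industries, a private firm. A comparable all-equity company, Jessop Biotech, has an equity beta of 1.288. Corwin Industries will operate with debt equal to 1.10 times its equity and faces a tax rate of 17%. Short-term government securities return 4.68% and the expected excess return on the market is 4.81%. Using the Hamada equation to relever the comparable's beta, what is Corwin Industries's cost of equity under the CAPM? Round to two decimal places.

16.53%

β_L = β_U × [1 + (1 − t)(D/E)] = 1.288 × [1 + (1 − 0.17) × 1.10]
    = 1.288 × [1 + 0.83 × 1.10] = 1.288 × 1.9130 = 2.4639
E(R) = R_f + β_L × MRP = 4.68% + 2.4639 × 4.81% = 16.53%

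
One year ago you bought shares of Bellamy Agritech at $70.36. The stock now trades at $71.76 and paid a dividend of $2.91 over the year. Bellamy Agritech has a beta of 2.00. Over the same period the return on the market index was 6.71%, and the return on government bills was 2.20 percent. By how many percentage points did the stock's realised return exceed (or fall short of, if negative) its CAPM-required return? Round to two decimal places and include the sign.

Realised HPR = (P1 + D1 − P0) / P0 = (71.76 + 2.91 − 70.36) / 70.36 = 4.31 / 70.36 = 6.1256%
MRP = 6.71% − 2.20% = 4.51%
CAPM required = R_f + β·MRP = 2.20% + 2.00 × 4.51% = 11.2200%
α = realised − required = 6.1256% − 11.2200% = -5.09%

-5.09%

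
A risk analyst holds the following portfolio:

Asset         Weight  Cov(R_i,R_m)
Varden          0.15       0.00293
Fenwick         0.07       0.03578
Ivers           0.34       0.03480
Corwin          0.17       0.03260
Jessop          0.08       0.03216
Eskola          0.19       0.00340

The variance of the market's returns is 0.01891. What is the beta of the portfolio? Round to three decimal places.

1.245

β_Varden = 0.00293 / 0.01891 = 0.1549
β_Fenwick = 0.03578 / 0.01891 = 1.8921
β_Ivers = 0.03480 / 0.01891 = 1.8403
β_Corwin = 0.03260 / 0.01891 = 1.7240
β_Jessop = 0.03216 / 0.01891 = 1.7007
β_Eskola = 0.00340 / 0.01891 = 0.1798
β_P = Σ w_i β_i = 0.15×0.1549 + 0.07×1.8921 + 0.34×1.8403 + 0.17×1.7240 + 0.08×1.7007 + 0.19×0.1798 = 1.2447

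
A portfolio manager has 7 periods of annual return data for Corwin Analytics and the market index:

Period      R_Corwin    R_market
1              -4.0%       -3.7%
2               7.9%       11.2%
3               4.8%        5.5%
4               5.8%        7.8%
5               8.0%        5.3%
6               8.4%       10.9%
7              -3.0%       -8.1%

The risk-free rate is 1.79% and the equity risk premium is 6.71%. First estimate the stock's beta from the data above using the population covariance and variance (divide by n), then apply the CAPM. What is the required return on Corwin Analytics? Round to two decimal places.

6.31%

Mean R_i = (-4.0 + 7.9 + 4.8 + 5.8 + 8.0 + 8.4 − 3.0) / 7 = 3.9857%
Mean R_m = (-3.7 + 11.2 + 5.5 + 7.8 + 5.3 + 10.9 − 8.1) / 7 = 4.1286%
Σ(R_i − R̄_i)(R_m − R̄_m) = 217.9929  ⇒  Cov = 217.9929 / 7 = 31.1418
Σ(R_m − R̄_m)² = 323.4143  ⇒  Var(R_m) = 323.4143 / 7 = 46.2020
β = Cov / Var(R_m) = 31.1418 / 46.2020 = 0.6740
E(R) = R_f + β × MRP = 1.79% + 0.6740 × 6.71% = 6.31%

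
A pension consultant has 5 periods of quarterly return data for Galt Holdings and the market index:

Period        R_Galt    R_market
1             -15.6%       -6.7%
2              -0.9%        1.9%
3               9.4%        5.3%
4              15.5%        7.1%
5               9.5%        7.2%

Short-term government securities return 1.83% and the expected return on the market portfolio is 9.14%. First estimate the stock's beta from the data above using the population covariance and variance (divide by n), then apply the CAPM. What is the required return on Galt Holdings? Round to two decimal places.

16.88%

Mean R_i = (-15.6 − 0.9 + 9.4 + 15.5 + 9.5) / 5 = 3.5800%
Mean R_m = (-6.7 + 1.9 + 5.3 + 7.1 + 7.2) / 5 = 2.9600%
Σ(R_i − R̄_i)(R_m − R̄_m) = 278.0960  ⇒  Cov = 278.0960 / 5 = 55.6192
Σ(R_m − R̄_m)² = 135.0320  ⇒  Var(R_m) = 135.0320 / 5 = 27.0064
β = Cov / Var(R_m) = 55.6192 / 27.0064 = 2.0595
MRP = 9.14% − 1.83% = 7.31%
E(R) = R_f + β × MRP = 1.83% + 2.0595 × 7.31% = 16.88%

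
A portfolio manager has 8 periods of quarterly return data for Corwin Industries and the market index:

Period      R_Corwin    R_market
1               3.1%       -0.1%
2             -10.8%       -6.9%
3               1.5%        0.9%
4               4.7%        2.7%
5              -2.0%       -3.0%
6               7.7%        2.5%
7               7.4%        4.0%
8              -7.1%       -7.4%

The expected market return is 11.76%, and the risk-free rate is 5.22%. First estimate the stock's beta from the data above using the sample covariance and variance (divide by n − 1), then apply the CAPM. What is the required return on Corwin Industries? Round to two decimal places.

Mean R_i = (3.1 − 10.8 + 1.5 + 4.7 − 2.0 + 7.7 + 7.4 − 7.1) / 8 = 0.5625%
Mean R_m = (-0.1 − 6.9 + 0.9 + 2.7 − 3.0 + 2.5 + 4.0 − 7.4) / 8 = -0.9125%
Σ(R_i − R̄_i)(R_m − R̄_m) = 199.7463  ⇒  Cov = 199.7463 / 7 = 28.5352
Σ(R_m − R̄_m)² = 135.0688  ⇒  Var(R_m) = 135.0688 / 7 = 19.2955
β = Cov / Var(R_m) = 28.5352 / 19.2955 = 1.4789
MRP = 11.76% − 5.22% = 6.54%
E(R) = R_f + β × MRP = 5.22% + 1.4789 × 6.54% = 14.89%

14.89%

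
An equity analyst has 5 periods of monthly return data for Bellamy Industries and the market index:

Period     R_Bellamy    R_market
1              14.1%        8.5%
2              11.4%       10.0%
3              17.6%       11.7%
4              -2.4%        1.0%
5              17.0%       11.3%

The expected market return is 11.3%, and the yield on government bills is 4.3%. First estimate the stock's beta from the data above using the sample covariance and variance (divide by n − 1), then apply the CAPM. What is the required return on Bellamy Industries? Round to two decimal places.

Mean R_i = (14.1 + 11.4 + 17.6 − 2.4 + 17.0) / 5 = 11.5400%
Mean R_m = (8.5 + 10.0 + 11.7 + 1.0 + 11.3) / 5 = 8.5000%
Σ(R_i − R̄_i)(R_m − R̄_m) = 139.0200  ⇒  Cov = 139.0200 / 4 = 34.7550
Σ(R_m − R̄_m)² = 76.5800  ⇒  Var(R_m) = 76.5800 / 4 = 19.1450
β = Cov / Var(R_m) = 34.7550 / 19.1450 = 1.8154
MRP = 11.3% − 4.3% = 7.00%
E(R) = R_f + β × MRP = 4.3% + 1.8154 × 7.0% = 17.01%

17.01%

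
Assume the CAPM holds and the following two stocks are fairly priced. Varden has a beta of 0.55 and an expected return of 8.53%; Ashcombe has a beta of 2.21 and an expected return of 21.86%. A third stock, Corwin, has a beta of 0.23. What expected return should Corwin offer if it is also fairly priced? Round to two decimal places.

5.96%

MRP (SML slope) = (21.86% − 8.53%) / (2.21 − 0.55) = 13.33% / 1.66 = 8.0301%
R_f (intercept) = 8.53% − 0.55 × 8.0301% = 4.1134%
E(R_Corwin) = R_f + β × MRP = 4.1134% + 0.23 × 8.0301% = 5.96%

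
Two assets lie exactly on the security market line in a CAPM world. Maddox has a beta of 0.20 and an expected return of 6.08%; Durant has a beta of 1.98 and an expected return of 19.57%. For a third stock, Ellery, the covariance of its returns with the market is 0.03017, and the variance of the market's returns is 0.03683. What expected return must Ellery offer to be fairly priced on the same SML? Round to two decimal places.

MRP = (19.57% − 6.08%) / (1.98 − 0.20) = 7.5787%
R_f = 6.08% − 0.20 × 7.5787% = 4.5643%
β_Ellery = Cov / Var(R_m) = 0.03017 / 0.03683 = 0.8192
E(R_Ellery) = R_f + β × MRP = 4.5643% + 0.8192 × 7.5787% = 10.77%

10.77%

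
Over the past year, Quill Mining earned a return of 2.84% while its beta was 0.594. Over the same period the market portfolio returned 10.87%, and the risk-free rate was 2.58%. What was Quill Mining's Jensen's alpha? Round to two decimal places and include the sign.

Market excess return = 10.87% − 2.58% = 8.29%
CAPM benchmark = R_f + β(R_m − R_f) = 2.58% + 0.594 × 8.29% = 7.50426%
α = actual − benchmark = 2.84% − 7.50426% = -4.66%

-4.66%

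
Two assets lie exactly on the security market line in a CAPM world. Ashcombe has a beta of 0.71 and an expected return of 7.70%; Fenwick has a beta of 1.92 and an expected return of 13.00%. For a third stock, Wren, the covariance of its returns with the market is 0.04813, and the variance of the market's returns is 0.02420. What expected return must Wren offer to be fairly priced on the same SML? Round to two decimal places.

MRP = (13.00% − 7.70%) / (1.92 − 0.71) = 4.3802%
R_f = 7.70% − 0.71 × 4.3802% = 4.5901%
β_Wren = Cov / Var(R_m) = 0.04813 / 0.02420 = 1.9888
E(R_Wren) = R_f + β × MRP = 4.5901% + 1.9888 × 4.3802% = 13.30%

13.30%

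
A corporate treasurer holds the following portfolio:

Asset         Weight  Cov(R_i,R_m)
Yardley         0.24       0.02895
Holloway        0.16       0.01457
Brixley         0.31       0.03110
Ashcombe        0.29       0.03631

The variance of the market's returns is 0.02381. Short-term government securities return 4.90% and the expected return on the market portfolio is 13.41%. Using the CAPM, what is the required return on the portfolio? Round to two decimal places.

β_Yardley = 0.02895 / 0.02381 = 1.2159
β_Holloway = 0.01457 / 0.02381 = 0.6119
β_Brixley = 0.03110 / 0.02381 = 1.3062
β_Ashcombe = 0.03631 / 0.02381 = 1.5250
β_P = Σ w_i β_i = 0.24×1.2159 + 0.16×0.6119 + 0.31×1.3062 + 0.29×1.5250 = 1.2369
MRP = 13.41% − 4.90% = 8.51%
E(R_P) = R_f + β_P × MRP = 4.90% + 1.2369 × 8.51% = 15.43%

15.43%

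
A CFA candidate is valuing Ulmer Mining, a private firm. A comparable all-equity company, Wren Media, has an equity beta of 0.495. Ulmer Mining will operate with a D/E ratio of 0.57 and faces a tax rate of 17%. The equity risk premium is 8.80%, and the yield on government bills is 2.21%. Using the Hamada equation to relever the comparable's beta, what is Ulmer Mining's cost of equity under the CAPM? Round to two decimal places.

8.63%

β_L = β_U × [1 + (1 − t)(D/E)] = 0.495 × [1 + (1 − 0.17) × 0.57]
    = 0.495 × [1 + 0.83 × 0.57] = 0.495 × 1.4731 = 0.7292
E(R) = R_f + β_L × MRP = 2.21% + 0.7292 × 8.80% = 8.63%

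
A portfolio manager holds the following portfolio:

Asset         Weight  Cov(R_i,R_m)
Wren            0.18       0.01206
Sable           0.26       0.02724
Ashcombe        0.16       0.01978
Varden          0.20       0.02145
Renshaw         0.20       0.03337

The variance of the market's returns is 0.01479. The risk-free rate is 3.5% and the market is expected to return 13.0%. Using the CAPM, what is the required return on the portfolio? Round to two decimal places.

β_Wren = 0.01206 / 0.01479 = 0.8154
β_Sable = 0.02724 / 0.01479 = 1.8418
β_Ashcombe = 0.01978 / 0.01479 = 1.3374
β_Varden = 0.02145 / 0.01479 = 1.4503
β_Renshaw = 0.03337 / 0.01479 = 2.2563
β_P = Σ w_i β_i = 0.18×0.8154 + 0.26×1.8418 + 0.16×1.3374 + 0.20×1.4503 + 0.20×2.2563 = 1.5809
MRP = 13.0% − 3.5% = 9.50%
E(R_P) = R_f + β_P × MRP = 3.5% + 1.5809 × 9.5% = 18.52%

18.52%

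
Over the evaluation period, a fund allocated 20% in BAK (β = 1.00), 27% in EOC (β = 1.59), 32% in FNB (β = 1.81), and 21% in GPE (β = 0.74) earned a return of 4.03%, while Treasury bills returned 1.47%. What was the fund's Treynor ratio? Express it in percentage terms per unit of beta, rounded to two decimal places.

1.88%

β_P = 0.20×1.00 + 0.27×1.59 + 0.32×1.81 + 0.21×0.74 = 1.3639
Treynor = (R_P − R_f) / β_P = (4.03% − 1.47%) / 1.3639 = 2.56% / 1.3639 = 1.88%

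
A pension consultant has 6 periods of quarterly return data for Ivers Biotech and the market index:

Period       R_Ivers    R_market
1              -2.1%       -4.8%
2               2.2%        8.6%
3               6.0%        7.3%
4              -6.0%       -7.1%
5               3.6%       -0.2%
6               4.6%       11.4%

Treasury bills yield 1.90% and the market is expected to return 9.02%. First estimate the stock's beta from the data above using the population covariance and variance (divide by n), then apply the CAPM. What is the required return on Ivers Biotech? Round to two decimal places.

5.46%

Mean R_i = (-2.1 + 2.2 + 6.0 − 6.0 + 3.6 + 4.6) / 6 = 1.3833%
Mean R_m = (-4.8 + 8.6 + 7.3 − 7.1 − 0.2 + 11.4) / 6 = 2.5333%
Σ(R_i − R̄_i)(R_m − R̄_m) = 146.0933  ⇒  Cov = 146.0933 / 6 = 24.3489
Σ(R_m − R̄_m)² = 292.1933  ⇒  Var(R_m) = 292.1933 / 6 = 48.6989
β = Cov / Var(R_m) = 24.3489 / 48.6989 = 0.5000
MRP = 9.02% − 1.90% = 7.12%
E(R) = R_f + β × MRP = 1.90% + 0.5000 × 7.12% = 5.46%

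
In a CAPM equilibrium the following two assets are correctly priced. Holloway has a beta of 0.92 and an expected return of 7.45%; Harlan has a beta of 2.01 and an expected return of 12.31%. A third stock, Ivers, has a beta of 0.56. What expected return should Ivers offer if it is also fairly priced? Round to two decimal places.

MRP (SML slope) = (12.31% − 7.45%) / (2.01 − 0.92) = 4.86% / 1.09 = 4.4587%
R_f (intercept) = 7.45% − 0.92 × 4.4587% = 3.3480%
E(R_Ivers) = R_f + β × MRP = 3.3480% + 0.56 × 4.4587% = 5.84%

5.84%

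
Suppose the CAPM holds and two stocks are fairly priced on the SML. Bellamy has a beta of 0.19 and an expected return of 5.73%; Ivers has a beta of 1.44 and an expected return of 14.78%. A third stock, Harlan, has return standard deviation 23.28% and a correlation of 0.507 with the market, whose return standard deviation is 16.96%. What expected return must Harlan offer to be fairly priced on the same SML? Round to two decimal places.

MRP = (14.78% − 5.73%) / (1.44 − 0.19) = 7.2400%
R_f = 5.73% − 0.19 × 7.2400% = 4.3544%
β_Harlan = ρ·σ_i/σ_m = 0.507 × 23.28 / 16.96 = 0.6959
E(R_Harlan) = R_f + β × MRP = 4.3544% + 0.6959 × 7.2400% = 9.39%

9.39%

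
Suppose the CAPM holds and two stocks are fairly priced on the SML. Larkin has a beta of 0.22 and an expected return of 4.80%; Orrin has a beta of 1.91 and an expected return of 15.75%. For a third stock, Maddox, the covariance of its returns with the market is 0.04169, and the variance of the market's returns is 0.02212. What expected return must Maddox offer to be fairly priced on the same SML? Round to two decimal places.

15.59%

MRP = (15.75% − 4.80%) / (1.91 − 0.22) = 6.4793%
R_f = 4.80% − 0.22 × 6.4793% = 3.3746%
β_Maddox = Cov / Var(R_m) = 0.04169 / 0.02212 = 1.8847
E(R_Maddox) = R_f + β × MRP = 3.3746% + 1.8847 × 6.4793% = 15.59%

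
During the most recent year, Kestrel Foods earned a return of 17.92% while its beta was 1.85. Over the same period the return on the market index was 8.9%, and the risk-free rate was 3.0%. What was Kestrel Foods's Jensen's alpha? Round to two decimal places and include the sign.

Market excess return = 8.9% − 3.0% = 5.90%
CAPM benchmark = R_f + β(R_m − R_f) = 3.0% + 1.85 × 5.9% = 13.9150%
α = actual − benchmark = 17.92% − 13.9150% = +4.01%

+4.01%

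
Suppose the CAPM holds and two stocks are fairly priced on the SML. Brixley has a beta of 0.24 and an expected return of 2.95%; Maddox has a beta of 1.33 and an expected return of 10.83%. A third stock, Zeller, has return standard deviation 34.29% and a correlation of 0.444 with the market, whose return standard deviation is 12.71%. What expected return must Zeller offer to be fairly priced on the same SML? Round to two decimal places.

9.87%

MRP = (10.83% − 2.95%) / (1.33 − 0.24) = 7.2294%
R_f = 2.95% − 0.24 × 7.2294% = 1.2149%
β_Zeller = ρ·σ_i/σ_m = 0.444 × 34.29 / 12.71 = 1.1979
E(R_Zeller) = R_f + β × MRP = 1.2149% + 1.1979 × 7.2294% = 9.87%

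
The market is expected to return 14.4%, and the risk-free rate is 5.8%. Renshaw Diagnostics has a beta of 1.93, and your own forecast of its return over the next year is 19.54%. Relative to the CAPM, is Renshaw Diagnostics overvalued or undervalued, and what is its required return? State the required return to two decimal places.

Overvalued; required return 22.40%

MRP = 14.4% − 5.8% = 8.60%
Required return = R_f + β·MRP = 5.8% + 1.93 × 8.6% = 22.40%
Forecast 19.54% < required 22.40% → the stock plots below the SML → overvalued.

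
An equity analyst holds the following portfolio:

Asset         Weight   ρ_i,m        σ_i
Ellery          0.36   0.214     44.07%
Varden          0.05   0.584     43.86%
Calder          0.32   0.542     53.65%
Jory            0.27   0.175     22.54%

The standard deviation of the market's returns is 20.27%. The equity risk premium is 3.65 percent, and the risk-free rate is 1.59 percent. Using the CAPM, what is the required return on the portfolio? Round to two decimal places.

β_Ellery = 0.214 × 44.07% / 20.27% = 0.4653
β_Varden = 0.584 × 43.86% / 20.27% = 1.2637
β_Calder = 0.542 × 53.65% / 20.27% = 1.4345
β_Jory = 0.175 × 22.54% / 20.27% = 0.1946
β_P = Σ w_i β_i = 0.36×0.4653 + 0.05×1.2637 + 0.32×1.4345 + 0.27×0.1946 = 0.7423
E(R_P) = R_f + β_P × MRP = 1.59% + 0.7423 × 3.65% = 4.30%

4.30%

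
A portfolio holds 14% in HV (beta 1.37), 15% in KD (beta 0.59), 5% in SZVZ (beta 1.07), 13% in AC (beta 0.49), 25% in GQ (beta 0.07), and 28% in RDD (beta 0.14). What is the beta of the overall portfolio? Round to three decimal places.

β_P = Σ w_i β_i = 0.14×1.37 + 0.15×0.59 + 0.05×1.07 + 0.13×0.49 + 0.25×0.07 + 0.28×0.14 = 0.4542

0.454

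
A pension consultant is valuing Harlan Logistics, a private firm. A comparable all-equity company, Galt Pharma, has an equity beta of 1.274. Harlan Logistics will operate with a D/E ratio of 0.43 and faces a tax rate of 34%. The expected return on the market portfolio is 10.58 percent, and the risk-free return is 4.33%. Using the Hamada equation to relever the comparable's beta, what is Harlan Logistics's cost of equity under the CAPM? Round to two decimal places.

14.55%

β_L = β_U × [1 + (1 − t)(D/E)] = 1.274 × [1 + (1 − 0.34) × 0.43]
    = 1.274 × [1 + 0.66 × 0.43] = 1.274 × 1.2838 = 1.6356
MRP = 10.58% − 4.33% = 6.25%
E(R) = R_f + β_L × MRP = 4.33% + 1.6356 × 6.25% = 14.55%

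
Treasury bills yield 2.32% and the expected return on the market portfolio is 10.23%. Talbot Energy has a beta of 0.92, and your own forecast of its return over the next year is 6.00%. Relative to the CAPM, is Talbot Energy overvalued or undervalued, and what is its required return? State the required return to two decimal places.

Overvalued; required return 9.60%

MRP = 10.23% − 2.32% = 7.91%
Required return = R_f + β·MRP = 2.32% + 0.92 × 7.91% = 9.60%
Forecast 6.00% < required 9.60% → the stock plots below the SML → overvalued.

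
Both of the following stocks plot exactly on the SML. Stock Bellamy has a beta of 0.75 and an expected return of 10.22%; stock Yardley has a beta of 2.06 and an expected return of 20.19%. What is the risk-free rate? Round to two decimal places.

Both satisfy E(R) = R_f + β·MRP, so the slope of the SML is
MRP = (20.19% − 10.22%) / (2.06 − 0.75) = 9.97% / 1.31 = 7.6107%
R_f = E(R_Bellamy) − β_Bellamy·MRP = 10.22% − 0.75 × 7.6107% = 4.5120%

4.51%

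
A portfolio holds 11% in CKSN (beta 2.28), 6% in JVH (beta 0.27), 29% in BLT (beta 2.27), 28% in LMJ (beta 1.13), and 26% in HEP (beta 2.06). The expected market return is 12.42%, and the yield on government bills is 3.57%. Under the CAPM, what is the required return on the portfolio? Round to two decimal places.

19.30%

β_P = Σ w_i β_i = 0.11×2.28 + 0.06×0.27 + 0.29×2.27 + 0.28×1.13 + 0.26×2.06 = 1.7773
MRP = 12.42% − 3.57% = 8.85%
E(R_P) = R_f + β_P × MRP = 3.57% + 1.7773 × 8.85% = 19.30%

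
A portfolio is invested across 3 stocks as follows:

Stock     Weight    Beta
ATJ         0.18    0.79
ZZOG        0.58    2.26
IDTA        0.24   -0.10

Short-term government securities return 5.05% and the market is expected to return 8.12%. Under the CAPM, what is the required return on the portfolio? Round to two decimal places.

9.44%

β_P = Σ w_i β_i = 0.18×0.79 + 0.58×2.26 + 0.24×-0.10 = 1.4290
MRP = 8.12% − 5.05% = 3.07%
E(R_P) = R_f + β_P × MRP = 5.05% + 1.4290 × 3.07% = 9.44%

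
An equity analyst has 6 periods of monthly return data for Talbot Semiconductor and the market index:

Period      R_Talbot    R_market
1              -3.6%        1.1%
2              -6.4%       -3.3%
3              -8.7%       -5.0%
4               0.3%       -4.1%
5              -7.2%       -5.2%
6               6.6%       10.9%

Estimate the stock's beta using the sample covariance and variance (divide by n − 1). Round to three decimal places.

Mean R_i = (-3.6 − 6.4 − 8.7 + 0.3 − 7.2 + 6.6) / 6 = -3.1667%
Mean R_m = (1.1 − 3.3 − 5.0 − 4.1 − 5.2 + 10.9) / 6 = -0.9333%
Σ(R_i − R̄_i)(R_m − R̄_m) = 151.0767  ⇒  Cov = 151.0767 / 5 = 30.2153
Σ(R_m − R̄_m)² = 194.5333  ⇒  Var(R_m) = 194.5333 / 5 = 38.9067
β = Cov / Var(R_m) = 30.2153 / 38.9067 = 0.7766

0.777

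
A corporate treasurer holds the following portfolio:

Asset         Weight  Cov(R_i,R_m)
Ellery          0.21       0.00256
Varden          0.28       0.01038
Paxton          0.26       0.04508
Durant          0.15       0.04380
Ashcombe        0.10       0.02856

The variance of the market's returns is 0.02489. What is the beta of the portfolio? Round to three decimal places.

β_Ellery = 0.00256 / 0.02489 = 0.1029
β_Varden = 0.01038 / 0.02489 = 0.4170
β_Paxton = 0.04508 / 0.02489 = 1.8112
β_Durant = 0.04380 / 0.02489 = 1.7597
β_Ashcombe = 0.02856 / 0.02489 = 1.1474
β_P = Σ w_i β_i = 0.21×0.1029 + 0.28×0.4170 + 0.26×1.8112 + 0.15×1.7597 + 0.10×1.1474 = 0.9880

0.988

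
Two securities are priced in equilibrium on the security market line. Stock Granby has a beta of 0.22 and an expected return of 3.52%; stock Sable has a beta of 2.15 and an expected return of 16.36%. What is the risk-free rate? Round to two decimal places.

Both satisfy E(R) = R_f + β·MRP, so the slope of the SML is
MRP = (16.36% − 3.52%) / (2.15 − 0.22) = 12.84% / 1.93 = 6.6528%
R_f = E(R_Granby) − β_Granby·MRP = 3.52% − 0.22 × 6.6528% = 2.0564%

2.06%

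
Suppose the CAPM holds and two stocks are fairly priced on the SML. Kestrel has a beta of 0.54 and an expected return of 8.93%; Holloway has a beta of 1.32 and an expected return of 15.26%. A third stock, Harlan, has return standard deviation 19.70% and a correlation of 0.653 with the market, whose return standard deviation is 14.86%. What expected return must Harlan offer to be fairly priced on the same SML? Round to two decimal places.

11.57%

MRP = (15.26% − 8.93%) / (1.32 − 0.54) = 8.1154%
R_f = 8.93% − 0.54 × 8.1154% = 4.5477%
β_Harlan = ρ·σ_i/σ_m = 0.653 × 19.70 / 14.86 = 0.8657
E(R_Harlan) = R_f + β × MRP = 4.5477% + 0.8657 × 8.1154% = 11.57%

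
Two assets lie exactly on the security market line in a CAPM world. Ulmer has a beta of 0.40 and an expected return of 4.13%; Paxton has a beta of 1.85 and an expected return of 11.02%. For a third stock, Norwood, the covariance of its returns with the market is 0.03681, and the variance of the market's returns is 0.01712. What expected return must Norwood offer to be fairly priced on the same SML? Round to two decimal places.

12.45%

MRP = (11.02% − 4.13%) / (1.85 − 0.40) = 4.7517%
R_f = 4.13% − 0.40 × 4.7517% = 2.2293%
β_Norwood = Cov / Var(R_m) = 0.03681 / 0.01712 = 2.1501
E(R_Norwood) = R_f + β × MRP = 2.2293% + 2.1501 × 4.7517% = 12.45%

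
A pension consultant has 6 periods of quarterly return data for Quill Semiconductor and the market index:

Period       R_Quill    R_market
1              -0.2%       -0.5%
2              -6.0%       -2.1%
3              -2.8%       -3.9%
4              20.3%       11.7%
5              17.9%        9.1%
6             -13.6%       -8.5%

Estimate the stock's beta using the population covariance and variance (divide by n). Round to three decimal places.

Mean R_i = (-0.2 − 6.0 − 2.8 + 20.3 + 17.9 − 13.6) / 6 = 2.6000%
Mean R_m = (-0.5 − 2.1 − 3.9 + 11.7 + 9.1 − 8.5) / 6 = 0.9667%
Σ(R_i − R̄_i)(R_m − R̄_m) = 524.5400  ⇒  Cov = 524.5400 / 6 = 87.4233
Σ(R_m − R̄_m)² = 306.2133  ⇒  Var(R_m) = 306.2133 / 6 = 51.0356
β = Cov / Var(R_m) = 87.4233 / 51.0356 = 1.7130

1.713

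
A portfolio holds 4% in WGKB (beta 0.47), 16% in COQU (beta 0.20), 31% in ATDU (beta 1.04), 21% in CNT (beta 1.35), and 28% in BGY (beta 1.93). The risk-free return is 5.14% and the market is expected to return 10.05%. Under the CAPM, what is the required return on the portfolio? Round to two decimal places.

β_P = Σ w_i β_i = 0.04×0.47 + 0.16×0.20 + 0.31×1.04 + 0.21×1.35 + 0.28×1.93 = 1.1971
MRP = 10.05% − 5.14% = 4.91%
E(R_P) = R_f + β_P × MRP = 5.14% + 1.1971 × 4.91% = 11.02%

11.02%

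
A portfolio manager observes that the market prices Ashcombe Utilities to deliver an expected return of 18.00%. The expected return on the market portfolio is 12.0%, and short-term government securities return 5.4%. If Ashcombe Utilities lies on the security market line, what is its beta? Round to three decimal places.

1.909

MRP = 12.0% − 5.4% = 6.60%
β = (E(R) − R_f) / MRP = (18.00% − 5.4%) / 6.6% = 12.60% / 6.6% = 1.909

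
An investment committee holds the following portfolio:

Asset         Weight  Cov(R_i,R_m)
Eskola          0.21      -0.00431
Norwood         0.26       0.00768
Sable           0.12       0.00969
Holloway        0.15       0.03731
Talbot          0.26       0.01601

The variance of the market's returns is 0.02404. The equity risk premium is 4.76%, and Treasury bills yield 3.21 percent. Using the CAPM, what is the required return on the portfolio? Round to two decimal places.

5.59%

β_Eskola = -0.00431 / 0.02404 = -0.1793
β_Norwood = 0.00768 / 0.02404 = 0.3195
β_Sable = 0.00969 / 0.02404 = 0.4031
β_Holloway = 0.03731 / 0.02404 = 1.5520
β_Talbot = 0.01601 / 0.02404 = 0.6660
β_P = Σ w_i β_i = 0.21×-0.1793 + 0.26×0.3195 + 0.12×0.4031 + 0.15×1.5520 + 0.26×0.6660 = 0.4997
E(R_P) = R_f + β_P × MRP = 3.21% + 0.4997 × 4.76% = 5.59%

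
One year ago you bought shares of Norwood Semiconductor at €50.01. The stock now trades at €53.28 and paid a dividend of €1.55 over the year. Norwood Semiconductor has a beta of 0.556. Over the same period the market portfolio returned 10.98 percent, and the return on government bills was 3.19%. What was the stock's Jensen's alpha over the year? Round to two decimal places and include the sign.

+2.12%

Realised HPR = (P1 + D1 − P0) / P0 = (53.28 + 1.55 − 50.01) / 50.01 = 4.82 / 50.01 = 9.6381%
MRP = 10.98% − 3.19% = 7.79%
CAPM required = R_f + β·MRP = 3.19% + 0.556 × 7.79% = 7.52124%
α = realised − required = 9.6381% − 7.52124% = +2.12%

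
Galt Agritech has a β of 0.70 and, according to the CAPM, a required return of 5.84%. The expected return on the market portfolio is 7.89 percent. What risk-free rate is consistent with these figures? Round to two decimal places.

1.06%

E(R) = R_f + β(E(R_m) − R_f) = R_f(1 − β) + β·E(R_m)
5.84% = R_f × (1 − 0.70) + 0.70 × 7.89%
5.84% = R_f × 0.30 + 5.5230%
R_f = (5.84% − 5.5230%) / 0.30 = 1.06%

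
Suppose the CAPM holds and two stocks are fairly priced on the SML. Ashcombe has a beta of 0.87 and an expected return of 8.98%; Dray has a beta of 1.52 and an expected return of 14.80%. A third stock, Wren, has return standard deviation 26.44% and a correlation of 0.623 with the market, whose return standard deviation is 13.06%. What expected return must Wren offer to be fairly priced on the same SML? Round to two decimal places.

MRP = (14.80% − 8.98%) / (1.52 − 0.87) = 8.9538%
R_f = 8.98% − 0.87 × 8.9538% = 1.1902%
β_Wren = ρ·σ_i/σ_m = 0.623 × 26.44 / 13.06 = 1.2613
E(R_Wren) = R_f + β × MRP = 1.1902% + 1.2613 × 8.9538% = 12.48%

12.48%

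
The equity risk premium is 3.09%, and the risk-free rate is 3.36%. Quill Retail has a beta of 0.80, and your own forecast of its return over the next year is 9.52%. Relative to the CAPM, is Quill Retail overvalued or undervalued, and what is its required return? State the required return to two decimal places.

Undervalued; required return 5.83%

Required return = R_f + β·MRP = 3.36% + 0.80 × 3.09% = 5.83%
Forecast 9.52% > required 5.83% → the stock plots above the SML → undervalued.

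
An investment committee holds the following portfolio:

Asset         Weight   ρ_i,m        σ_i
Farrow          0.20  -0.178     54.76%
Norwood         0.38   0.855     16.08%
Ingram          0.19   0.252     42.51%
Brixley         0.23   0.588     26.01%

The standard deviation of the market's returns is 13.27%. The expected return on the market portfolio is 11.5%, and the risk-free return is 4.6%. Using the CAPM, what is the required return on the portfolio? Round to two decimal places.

9.19%

β_Farrow = -0.178 × 54.76% / 13.27% = -0.7345
β_Norwood = 0.855 × 16.08% / 13.27% = 1.0361
β_Ingram = 0.252 × 42.51% / 13.27% = 0.8073
β_Brixley = 0.588 × 26.01% / 13.27% = 1.1525
β_P = Σ w_i β_i = 0.20×-0.7345 + 0.38×1.0361 + 0.19×0.8073 + 0.23×1.1525 = 0.6653
MRP = 11.5% − 4.6% = 6.90%
E(R_P) = R_f + β_P × MRP = 4.6% + 0.6653 × 6.9% = 9.19%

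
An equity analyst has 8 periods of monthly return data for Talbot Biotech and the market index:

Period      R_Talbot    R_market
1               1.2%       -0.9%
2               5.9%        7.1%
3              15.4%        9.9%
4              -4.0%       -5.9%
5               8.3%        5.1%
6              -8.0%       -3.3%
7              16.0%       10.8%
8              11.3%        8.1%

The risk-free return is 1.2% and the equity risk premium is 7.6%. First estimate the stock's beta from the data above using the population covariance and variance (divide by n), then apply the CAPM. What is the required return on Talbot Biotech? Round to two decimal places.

Mean R_i = (1.2 + 5.9 + 15.4 − 4.0 + 8.3 − 8.0 + 16.0 + 11.3) / 8 = 5.7625%
Mean R_m = (-0.9 + 7.1 + 9.9 − 5.9 + 5.1 − 3.3 + 10.8 + 8.1) / 8 = 3.8625%
Σ(R_i − R̄_i)(R_m − R̄_m) = 371.8688  ⇒  Cov = 371.8688 / 8 = 46.4836
Σ(R_m − R̄_m)² = 283.8388  ⇒  Var(R_m) = 283.8388 / 8 = 35.4799
β = Cov / Var(R_m) = 46.4836 / 35.4799 = 1.3101
E(R) = R_f + β × MRP = 1.2% + 1.3101 × 7.6% = 11.16%

11.16%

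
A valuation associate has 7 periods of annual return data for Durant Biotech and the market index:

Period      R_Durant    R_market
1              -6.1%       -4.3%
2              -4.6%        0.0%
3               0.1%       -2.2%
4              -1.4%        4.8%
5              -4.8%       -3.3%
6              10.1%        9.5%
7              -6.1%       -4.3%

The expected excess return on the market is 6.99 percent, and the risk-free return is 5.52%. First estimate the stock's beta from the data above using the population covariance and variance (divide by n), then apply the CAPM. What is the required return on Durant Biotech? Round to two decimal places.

Mean R_i = (-6.1 − 4.6 + 0.1 − 1.4 − 4.8 + 10.1 − 6.1) / 7 = -1.8286%
Mean R_m = (-4.3 + 0.0 − 2.2 + 4.8 − 3.3 + 9.5 − 4.3) / 7 = 0.0286%
Σ(R_i − R̄_i)(R_m − R̄_m) = 157.6757  ⇒  Cov = 157.6757 / 7 = 22.5251
Σ(R_m − R̄_m)² = 165.9943  ⇒  Var(R_m) = 165.9943 / 7 = 23.7135
β = Cov / Var(R_m) = 22.5251 / 23.7135 = 0.9499
E(R) = R_f + β × MRP = 5.52% + 0.9499 × 6.99% = 12.16%

12.16%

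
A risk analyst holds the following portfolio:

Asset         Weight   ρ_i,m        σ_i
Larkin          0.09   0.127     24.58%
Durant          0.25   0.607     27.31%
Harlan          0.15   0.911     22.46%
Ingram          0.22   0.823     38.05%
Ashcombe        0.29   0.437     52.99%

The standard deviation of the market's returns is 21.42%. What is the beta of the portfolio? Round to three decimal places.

β_Larkin = 0.127 × 24.58% / 21.42% = 0.1457
β_Durant = 0.607 × 27.31% / 21.42% = 0.7739
β_Harlan = 0.911 × 22.46% / 21.42% = 0.9552
β_Ingram = 0.823 × 38.05% / 21.42% = 1.4620
β_Ashcombe = 0.437 × 52.99% / 21.42% = 1.0811
β_P = Σ w_i β_i = 0.09×0.1457 + 0.25×0.7739 + 0.15×0.9552 + 0.22×1.4620 + 0.29×1.0811 = 0.9850

0.985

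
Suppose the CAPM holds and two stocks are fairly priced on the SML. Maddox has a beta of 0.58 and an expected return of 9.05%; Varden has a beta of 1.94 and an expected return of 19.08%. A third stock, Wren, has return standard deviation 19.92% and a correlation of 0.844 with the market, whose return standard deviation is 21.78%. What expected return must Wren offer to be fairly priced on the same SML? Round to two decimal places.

10.47%

MRP = (19.08% − 9.05%) / (1.94 − 0.58) = 7.3750%
R_f = 9.05% − 0.58 × 7.3750% = 4.7725%
β_Wren = ρ·σ_i/σ_m = 0.844 × 19.92 / 21.78 = 0.7719
E(R_Wren) = R_f + β × MRP = 4.7725% + 0.7719 × 7.3750% = 10.47%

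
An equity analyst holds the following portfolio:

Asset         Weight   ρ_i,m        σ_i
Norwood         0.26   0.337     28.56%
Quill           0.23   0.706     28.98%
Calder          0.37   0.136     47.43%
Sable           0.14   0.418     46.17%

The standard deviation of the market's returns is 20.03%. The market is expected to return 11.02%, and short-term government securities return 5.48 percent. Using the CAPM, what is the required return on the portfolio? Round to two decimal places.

β_Norwood = 0.337 × 28.56% / 20.03% = 0.4805
β_Quill = 0.706 × 28.98% / 20.03% = 1.0215
β_Calder = 0.136 × 47.43% / 20.03% = 0.3220
β_Sable = 0.418 × 46.17% / 20.03% = 0.9635
β_P = Σ w_i β_i = 0.26×0.4805 + 0.23×1.0215 + 0.37×0.3220 + 0.14×0.9635 = 0.6139
MRP = 11.02% − 5.48% = 5.54%
E(R_P) = R_f + β_P × MRP = 5.48% + 0.6139 × 5.54% = 8.88%

8.88%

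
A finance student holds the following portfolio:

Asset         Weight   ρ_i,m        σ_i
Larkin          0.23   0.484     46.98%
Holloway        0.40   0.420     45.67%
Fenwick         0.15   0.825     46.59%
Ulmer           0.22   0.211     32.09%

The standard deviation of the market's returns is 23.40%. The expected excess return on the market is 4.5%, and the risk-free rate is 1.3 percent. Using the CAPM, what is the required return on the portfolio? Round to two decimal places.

5.18%

β_Larkin = 0.484 × 46.98% / 23.40% = 0.9717
β_Holloway = 0.420 × 45.67% / 23.40% = 0.8197
β_Fenwick = 0.825 × 46.59% / 23.40% = 1.6426
β_Ulmer = 0.211 × 32.09% / 23.40% = 0.2894
β_P = Σ w_i β_i = 0.23×0.9717 + 0.40×0.8197 + 0.15×1.6426 + 0.22×0.2894 = 0.8614
E(R_P) = R_f + β_P × MRP = 1.3% + 0.8614 × 4.5% = 5.18%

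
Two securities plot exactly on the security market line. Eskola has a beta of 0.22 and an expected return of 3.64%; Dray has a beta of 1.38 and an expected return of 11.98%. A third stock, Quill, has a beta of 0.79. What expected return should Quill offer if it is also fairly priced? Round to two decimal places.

7.74%

MRP (SML slope) = (11.98% − 3.64%) / (1.38 − 0.22) = 8.34% / 1.16 = 7.1897%
R_f (intercept) = 3.64% − 0.22 × 7.1897% = 2.0583%
E(R_Quill) = R_f + β × MRP = 2.0583% + 0.79 × 7.1897% = 7.74%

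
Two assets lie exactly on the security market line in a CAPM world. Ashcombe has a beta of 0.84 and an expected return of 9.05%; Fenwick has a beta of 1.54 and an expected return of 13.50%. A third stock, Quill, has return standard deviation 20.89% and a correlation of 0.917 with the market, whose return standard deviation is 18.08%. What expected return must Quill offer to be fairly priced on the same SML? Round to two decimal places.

10.45%

MRP = (13.50% − 9.05%) / (1.54 − 0.84) = 6.3571%
R_f = 9.05% − 0.84 × 6.3571% = 3.7100%
β_Quill = ρ·σ_i/σ_m = 0.917 × 20.89 / 18.08 = 1.0595
E(R_Quill) = R_f + β × MRP = 3.7100% + 1.0595 × 6.3571% = 10.45%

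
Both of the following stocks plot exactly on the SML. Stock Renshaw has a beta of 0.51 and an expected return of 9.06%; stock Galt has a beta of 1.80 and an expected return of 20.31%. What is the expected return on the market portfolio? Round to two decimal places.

Both satisfy E(R) = R_f + β·MRP, so the slope of the SML is
MRP = (20.31% − 9.06%) / (1.80 − 0.51) = 11.25% / 1.29 = 8.7209%
R_f = E(R_Renshaw) − β_Renshaw·MRP = 9.06% − 0.51 × 8.7209% = 4.6123%
E(R_m) = R_f + MRP = 4.6123% + 8.7209% = 13.33%

13.33%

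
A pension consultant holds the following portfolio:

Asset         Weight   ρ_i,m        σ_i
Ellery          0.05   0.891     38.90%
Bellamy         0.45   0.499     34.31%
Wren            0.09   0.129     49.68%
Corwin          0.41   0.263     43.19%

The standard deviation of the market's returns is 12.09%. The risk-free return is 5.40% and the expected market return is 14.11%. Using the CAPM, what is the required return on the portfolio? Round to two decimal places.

β_Ellery = 0.891 × 38.90% / 12.09% = 2.8668
β_Bellamy = 0.499 × 34.31% / 12.09% = 1.4161
β_Wren = 0.129 × 49.68% / 12.09% = 0.5301
β_Corwin = 0.263 × 43.19% / 12.09% = 0.9395
β_P = Σ w_i β_i = 0.05×2.8668 + 0.45×1.4161 + 0.09×0.5301 + 0.41×0.9395 = 1.2135
MRP = 14.11% − 5.40% = 8.71%
E(R_P) = R_f + β_P × MRP = 5.40% + 1.2135 × 8.71% = 15.97%

15.97%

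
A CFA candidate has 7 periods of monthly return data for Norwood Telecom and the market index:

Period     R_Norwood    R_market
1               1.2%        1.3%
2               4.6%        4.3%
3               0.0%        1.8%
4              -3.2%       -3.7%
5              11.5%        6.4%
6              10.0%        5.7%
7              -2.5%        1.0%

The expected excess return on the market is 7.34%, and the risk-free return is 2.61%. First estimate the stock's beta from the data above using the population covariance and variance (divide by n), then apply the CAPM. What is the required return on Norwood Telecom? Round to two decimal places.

13.89%

Mean R_i = (1.2 + 4.6 + 0.0 − 3.2 + 11.5 + 10.0 − 2.5) / 7 = 3.0857%
Mean R_m = (1.3 + 4.3 + 1.8 − 3.7 + 6.4 + 5.7 + 1.0) / 7 = 2.4000%
Σ(R_i − R̄_i)(R_m − R̄_m) = 109.4400  ⇒  Cov = 109.4400 / 7 = 15.6343
Σ(R_m − R̄_m)² = 71.2400  ⇒  Var(R_m) = 71.2400 / 7 = 10.1771
β = Cov / Var(R_m) = 15.6343 / 10.1771 = 1.5362
E(R) = R_f + β × MRP = 2.61% + 1.5362 × 7.34% = 13.89%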